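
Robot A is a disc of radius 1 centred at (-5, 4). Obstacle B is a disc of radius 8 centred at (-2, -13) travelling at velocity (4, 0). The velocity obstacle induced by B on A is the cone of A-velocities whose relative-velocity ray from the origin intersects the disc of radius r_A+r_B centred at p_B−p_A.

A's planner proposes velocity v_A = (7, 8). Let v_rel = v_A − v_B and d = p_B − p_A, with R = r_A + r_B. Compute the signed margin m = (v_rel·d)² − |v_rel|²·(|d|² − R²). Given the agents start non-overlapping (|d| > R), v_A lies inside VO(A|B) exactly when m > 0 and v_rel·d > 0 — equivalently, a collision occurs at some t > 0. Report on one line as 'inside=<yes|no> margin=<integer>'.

d = (3, -17),  |d|² = 298;  R = 1+8 = 9,  c = 298−9² = 217
v_rel = (3, 8),  |v_rel|² = 73;  v_rel·d = (3)·(3) + (8)·(-17) = -127
73·t² + 254·t + 217 = 0  ⇒  m = (-127)² − 73·217 = 288
m = 288 > 0,  v_rel·d = -127 < 0  ⇒  outside

inside=no margin=288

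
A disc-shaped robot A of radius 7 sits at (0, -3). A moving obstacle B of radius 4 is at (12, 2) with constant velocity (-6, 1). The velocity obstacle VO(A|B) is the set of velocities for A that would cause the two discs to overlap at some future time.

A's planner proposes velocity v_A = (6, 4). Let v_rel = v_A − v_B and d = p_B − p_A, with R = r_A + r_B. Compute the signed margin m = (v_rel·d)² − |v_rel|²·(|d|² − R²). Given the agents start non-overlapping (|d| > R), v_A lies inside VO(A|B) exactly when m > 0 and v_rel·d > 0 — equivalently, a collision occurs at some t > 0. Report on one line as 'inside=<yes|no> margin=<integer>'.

d = (12, 5),  |d|² = 169;  R = 7+4 = 11,  c = 169−11² = 48
v_rel = (12, 3),  |v_rel|² = 153;  v_rel·d = (12)·(12) + (3)·(5) = 159
153·t² − 318·t + 48 = 0  ⇒  m = 159² − 153·48 = 17937
m = 17937 > 0,  v_rel·d = 159 > 0  ⇒  inside

inside=yes margin=17937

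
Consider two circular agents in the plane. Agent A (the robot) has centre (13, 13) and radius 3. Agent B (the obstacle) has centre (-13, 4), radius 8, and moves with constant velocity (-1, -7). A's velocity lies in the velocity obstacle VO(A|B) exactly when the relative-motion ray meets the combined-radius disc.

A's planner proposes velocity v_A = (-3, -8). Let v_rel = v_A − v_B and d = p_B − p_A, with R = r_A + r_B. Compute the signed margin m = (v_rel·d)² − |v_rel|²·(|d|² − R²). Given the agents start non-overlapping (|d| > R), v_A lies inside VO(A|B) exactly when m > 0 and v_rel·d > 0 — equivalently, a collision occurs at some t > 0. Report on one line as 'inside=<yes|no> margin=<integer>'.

d = (-26, -9),  |d|² = 757;  R = 3+8 = 11,  c = 757−11² = 636
v_rel = (-2, -1),  |v_rel|² = 5;  v_rel·d = (-2)·(-26) + (-1)·(-9) = 61
5·t² − 122·t + 636 = 0  ⇒  m = 61² − 5·636 = 541
m = 541 > 0,  v_rel·d = 61 > 0  ⇒  inside

inside=yes margin=541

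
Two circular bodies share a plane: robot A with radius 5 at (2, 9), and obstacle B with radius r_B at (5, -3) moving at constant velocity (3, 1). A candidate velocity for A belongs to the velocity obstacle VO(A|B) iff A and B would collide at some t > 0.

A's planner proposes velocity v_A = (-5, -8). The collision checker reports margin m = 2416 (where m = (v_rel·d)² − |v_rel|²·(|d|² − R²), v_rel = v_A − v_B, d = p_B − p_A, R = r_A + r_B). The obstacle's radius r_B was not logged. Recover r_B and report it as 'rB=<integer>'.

m = 2416
d = (3, -12);  v_rel = (-8, -9),  |v_rel|² = 145
v_rel×d = (-8)·(-12) − (-9)·(3) = 123
since m = R²·145 − 123²:  R² = (15129 + 2416) / 145 = 121
R = √121 = 11  ⇒  r_B = 11 − 5 = 6

rB=6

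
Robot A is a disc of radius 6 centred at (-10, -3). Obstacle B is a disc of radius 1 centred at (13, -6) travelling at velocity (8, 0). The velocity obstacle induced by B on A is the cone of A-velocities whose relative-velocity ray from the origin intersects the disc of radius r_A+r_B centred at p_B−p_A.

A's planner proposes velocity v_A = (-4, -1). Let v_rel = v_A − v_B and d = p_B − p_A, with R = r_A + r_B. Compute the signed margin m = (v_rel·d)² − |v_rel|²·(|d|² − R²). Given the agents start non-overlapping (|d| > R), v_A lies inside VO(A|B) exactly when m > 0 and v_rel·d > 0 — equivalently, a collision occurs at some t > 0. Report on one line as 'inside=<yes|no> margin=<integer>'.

d = (23, -3),  |d|² = 538;  R = 6+1 = 7,  c = 538−7² = 489
v_rel = (-12, -1),  |v_rel|² = 145;  v_rel·d = (-12)·(23) + (-1)·(-3) = -273
145·t² + 546·t + 489 = 0  ⇒  m = (-273)² − 145·489 = 3624
m = 3624 > 0,  v_rel·d = -273 < 0  ⇒  outside

inside=no margin=3624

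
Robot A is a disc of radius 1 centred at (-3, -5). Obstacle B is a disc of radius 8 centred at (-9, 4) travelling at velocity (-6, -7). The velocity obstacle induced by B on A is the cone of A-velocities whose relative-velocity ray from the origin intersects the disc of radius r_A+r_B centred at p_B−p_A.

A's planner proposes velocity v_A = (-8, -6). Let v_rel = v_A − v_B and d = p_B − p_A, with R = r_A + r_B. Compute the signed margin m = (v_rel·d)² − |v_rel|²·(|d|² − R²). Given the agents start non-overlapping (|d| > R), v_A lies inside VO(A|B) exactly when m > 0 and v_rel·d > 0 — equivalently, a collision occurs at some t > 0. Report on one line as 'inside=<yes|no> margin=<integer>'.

d = (-6, 9),  |d|² = 117;  R = 1+8 = 9,  c = 117−9² = 36
v_rel = (-2, 1),  |v_rel|² = 5;  v_rel·d = (-2)·(-6) + (1)·(9) = 21
5·t² − 42·t + 36 = 0  ⇒  m = 21² − 5·36 = 261
m = 261 > 0,  v_rel·d = 21 > 0  ⇒  inside

inside=yes margin=261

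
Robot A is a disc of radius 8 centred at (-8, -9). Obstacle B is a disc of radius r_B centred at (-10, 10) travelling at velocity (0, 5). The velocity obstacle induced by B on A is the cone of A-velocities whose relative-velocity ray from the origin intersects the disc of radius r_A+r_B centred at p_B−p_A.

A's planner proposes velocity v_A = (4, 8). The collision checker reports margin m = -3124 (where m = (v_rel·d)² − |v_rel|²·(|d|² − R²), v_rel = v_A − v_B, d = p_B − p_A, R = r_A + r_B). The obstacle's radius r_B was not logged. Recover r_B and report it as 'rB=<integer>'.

m = -3124
d = (-2, 19);  v_rel = (4, 3),  |v_rel|² = 25
v_rel×d = (4)·(19) − (3)·(-2) = 82
since m = R²·25 − 82²:  R² = (6724 + -3124) / 25 = 144
R = √144 = 12  ⇒  r_B = 12 − 8 = 4

rB=4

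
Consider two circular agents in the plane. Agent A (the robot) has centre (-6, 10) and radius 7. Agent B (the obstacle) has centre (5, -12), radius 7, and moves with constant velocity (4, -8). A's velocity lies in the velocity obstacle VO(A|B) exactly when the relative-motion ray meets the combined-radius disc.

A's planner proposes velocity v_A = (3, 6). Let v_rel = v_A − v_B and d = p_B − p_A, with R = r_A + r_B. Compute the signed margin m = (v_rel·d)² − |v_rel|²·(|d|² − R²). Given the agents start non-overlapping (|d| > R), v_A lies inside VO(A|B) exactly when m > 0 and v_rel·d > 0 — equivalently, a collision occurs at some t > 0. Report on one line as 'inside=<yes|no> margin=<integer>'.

d = (11, -22),  |d|² = 605;  R = 7+7 = 14,  c = 605−14² = 409
v_rel = (-1, 14),  |v_rel|² = 197;  v_rel·d = (-1)·(11) + (14)·(-22) = -319
197·t² + 638·t + 409 = 0  ⇒  m = (-319)² − 197·409 = 21188
m = 21188 > 0,  v_rel·d = -319 < 0  ⇒  outside

inside=no margin=21188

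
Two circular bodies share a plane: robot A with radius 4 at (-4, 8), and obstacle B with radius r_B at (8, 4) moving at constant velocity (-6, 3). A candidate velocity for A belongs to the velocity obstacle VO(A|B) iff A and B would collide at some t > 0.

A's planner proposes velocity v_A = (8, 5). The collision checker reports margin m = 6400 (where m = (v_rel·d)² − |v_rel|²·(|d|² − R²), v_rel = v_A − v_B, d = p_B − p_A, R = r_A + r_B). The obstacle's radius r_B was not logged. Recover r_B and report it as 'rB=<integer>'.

m = 6400
d = (12, -4);  v_rel = (14, 2),  |v_rel|² = 200
v_rel×d = (14)·(-4) − (2)·(12) = -80
since m = R²·200 − (-80)²:  R² = (6400 + 6400) / 200 = 64
R = √64 = 8  ⇒  r_B = 8 − 4 = 4

rB=4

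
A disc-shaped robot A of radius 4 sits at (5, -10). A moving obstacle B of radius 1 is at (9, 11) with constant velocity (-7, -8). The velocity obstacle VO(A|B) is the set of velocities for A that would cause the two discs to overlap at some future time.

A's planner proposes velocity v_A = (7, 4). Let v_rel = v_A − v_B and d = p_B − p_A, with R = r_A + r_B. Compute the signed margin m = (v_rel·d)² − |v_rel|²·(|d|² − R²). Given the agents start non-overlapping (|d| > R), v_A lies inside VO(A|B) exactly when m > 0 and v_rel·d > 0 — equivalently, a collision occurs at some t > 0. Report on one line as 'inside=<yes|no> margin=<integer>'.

d = (4, 21),  |d|² = 457;  R = 4+1 = 5,  c = 457−5² = 432
v_rel = (14, 12),  |v_rel|² = 340;  v_rel·d = (14)·(4) + (12)·(21) = 308
340·t² − 616·t + 432 = 0  ⇒  m = 308² − 340·432 = -52016
m = -52016 < 0,  v_rel·d = 308 > 0  ⇒  outside

inside=no margin=-52016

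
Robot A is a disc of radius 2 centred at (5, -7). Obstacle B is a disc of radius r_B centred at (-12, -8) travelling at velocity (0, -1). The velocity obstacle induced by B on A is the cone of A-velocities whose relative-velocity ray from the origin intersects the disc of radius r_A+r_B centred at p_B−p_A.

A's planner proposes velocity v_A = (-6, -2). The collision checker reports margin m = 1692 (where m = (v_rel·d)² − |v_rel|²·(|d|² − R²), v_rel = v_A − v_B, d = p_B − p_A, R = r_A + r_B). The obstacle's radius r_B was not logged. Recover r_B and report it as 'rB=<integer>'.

m = 1692
d = (-17, -1);  v_rel = (-6, -1),  |v_rel|² = 37
v_rel×d = (-6)·(-1) − (-1)·(-17) = -11
since m = R²·37 − (-11)²:  R² = (121 + 1692) / 37 = 49
R = √49 = 7  ⇒  r_B = 7 − 2 = 5

rB=5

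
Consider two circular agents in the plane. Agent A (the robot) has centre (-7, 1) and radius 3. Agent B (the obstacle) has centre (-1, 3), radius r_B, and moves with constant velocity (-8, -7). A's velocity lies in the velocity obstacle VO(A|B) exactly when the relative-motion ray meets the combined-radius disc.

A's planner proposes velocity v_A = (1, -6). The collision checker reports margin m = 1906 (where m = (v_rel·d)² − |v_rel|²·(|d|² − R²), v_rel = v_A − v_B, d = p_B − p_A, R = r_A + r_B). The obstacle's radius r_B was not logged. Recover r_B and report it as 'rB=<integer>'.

m = 1906
d = (6, 2);  v_rel = (9, 1),  |v_rel|² = 82
v_rel×d = (9)·(2) − (1)·(6) = 12
since m = R²·82 − 12²:  R² = (144 + 1906) / 82 = 25
R = √25 = 5  ⇒  r_B = 5 − 3 = 2

rB=2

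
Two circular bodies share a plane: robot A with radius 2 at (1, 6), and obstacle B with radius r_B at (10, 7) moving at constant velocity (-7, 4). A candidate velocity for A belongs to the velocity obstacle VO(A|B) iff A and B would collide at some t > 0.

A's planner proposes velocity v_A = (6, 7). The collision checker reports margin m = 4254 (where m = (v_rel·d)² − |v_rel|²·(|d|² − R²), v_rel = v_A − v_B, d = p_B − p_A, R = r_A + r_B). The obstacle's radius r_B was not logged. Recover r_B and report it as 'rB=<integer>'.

m = 4254
d = (9, 1);  v_rel = (13, 3),  |v_rel|² = 178
v_rel×d = (13)·(1) − (3)·(9) = -14
since m = R²·178 − (-14)²:  R² = (196 + 4254) / 178 = 25
R = √25 = 5  ⇒  r_B = 5 − 2 = 3

rB=3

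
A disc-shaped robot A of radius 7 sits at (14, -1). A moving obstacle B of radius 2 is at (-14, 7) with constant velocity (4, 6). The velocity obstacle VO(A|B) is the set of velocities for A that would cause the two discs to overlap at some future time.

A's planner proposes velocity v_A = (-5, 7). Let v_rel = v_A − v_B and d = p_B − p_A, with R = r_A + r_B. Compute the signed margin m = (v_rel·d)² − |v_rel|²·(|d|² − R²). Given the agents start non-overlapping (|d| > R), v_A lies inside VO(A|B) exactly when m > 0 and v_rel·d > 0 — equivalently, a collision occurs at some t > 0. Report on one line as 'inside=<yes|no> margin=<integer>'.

d = (-28, 8),  |d|² = 848;  R = 7+2 = 9,  c = 848−9² = 767
v_rel = (-9, 1),  |v_rel|² = 82;  v_rel·d = (-9)·(-28) + (1)·(8) = 260
82·t² − 520·t + 767 = 0  ⇒  m = 260² − 82·767 = 4706
m = 4706 > 0,  v_rel·d = 260 > 0  ⇒  inside

inside=yes margin=4706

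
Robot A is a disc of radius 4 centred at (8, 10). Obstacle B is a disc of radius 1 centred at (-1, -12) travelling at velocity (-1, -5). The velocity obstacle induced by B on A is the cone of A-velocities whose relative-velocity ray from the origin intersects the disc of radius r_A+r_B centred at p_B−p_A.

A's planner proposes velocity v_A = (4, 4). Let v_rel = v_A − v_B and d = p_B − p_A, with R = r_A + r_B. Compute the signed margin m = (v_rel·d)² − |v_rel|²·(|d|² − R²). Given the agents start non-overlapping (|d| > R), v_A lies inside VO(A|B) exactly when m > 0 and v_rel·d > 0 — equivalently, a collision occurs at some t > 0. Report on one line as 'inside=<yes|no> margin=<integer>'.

d = (-9, -22),  |d|² = 565;  R = 4+1 = 5,  c = 565−5² = 540
v_rel = (5, 9),  |v_rel|² = 106;  v_rel·d = (5)·(-9) + (9)·(-22) = -243
106·t² + 486·t + 540 = 0  ⇒  m = (-243)² − 106·540 = 1809
m = 1809 > 0,  v_rel·d = -243 < 0  ⇒  outside

inside=no margin=1809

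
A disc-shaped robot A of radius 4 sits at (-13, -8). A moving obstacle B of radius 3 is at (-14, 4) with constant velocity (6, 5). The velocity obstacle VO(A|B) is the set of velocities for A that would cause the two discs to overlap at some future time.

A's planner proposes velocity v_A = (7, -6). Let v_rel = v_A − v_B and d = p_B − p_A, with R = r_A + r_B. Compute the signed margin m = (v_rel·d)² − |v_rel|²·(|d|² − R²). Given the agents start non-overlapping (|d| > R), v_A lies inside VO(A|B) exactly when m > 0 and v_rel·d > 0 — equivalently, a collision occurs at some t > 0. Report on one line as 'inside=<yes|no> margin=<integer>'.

d = (-1, 12),  |d|² = 145;  R = 4+3 = 7,  c = 145−7² = 96
v_rel = (1, -11),  |v_rel|² = 122;  v_rel·d = (1)·(-1) + (-11)·(12) = -133
122·t² + 266·t + 96 = 0  ⇒  m = (-133)² − 122·96 = 5977
m = 5977 > 0,  v_rel·d = -133 < 0  ⇒  outside

inside=no margin=5977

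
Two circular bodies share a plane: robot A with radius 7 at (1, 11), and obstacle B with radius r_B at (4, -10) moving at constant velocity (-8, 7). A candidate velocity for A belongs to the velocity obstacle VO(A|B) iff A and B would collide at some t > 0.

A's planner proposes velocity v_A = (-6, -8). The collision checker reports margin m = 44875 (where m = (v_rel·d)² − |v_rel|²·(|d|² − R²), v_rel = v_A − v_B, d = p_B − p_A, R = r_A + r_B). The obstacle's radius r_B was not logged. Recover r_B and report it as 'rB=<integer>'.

m = 44875
d = (3, -21);  v_rel = (2, -15),  |v_rel|² = 229
v_rel×d = (2)·(-21) − (-15)·(3) = 3
since m = R²·229 − 3²:  R² = (9 + 44875) / 229 = 196
R = √196 = 14  ⇒  r_B = 14 − 7 = 7

rB=7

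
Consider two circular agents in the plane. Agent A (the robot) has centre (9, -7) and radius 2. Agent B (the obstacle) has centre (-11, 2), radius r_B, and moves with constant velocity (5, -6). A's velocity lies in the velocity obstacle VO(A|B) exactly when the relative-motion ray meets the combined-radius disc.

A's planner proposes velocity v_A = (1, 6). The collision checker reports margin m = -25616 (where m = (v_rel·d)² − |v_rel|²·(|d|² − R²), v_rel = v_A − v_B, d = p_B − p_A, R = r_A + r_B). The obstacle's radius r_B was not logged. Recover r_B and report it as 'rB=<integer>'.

m = -25616
d = (-20, 9);  v_rel = (-4, 12),  |v_rel|² = 160
v_rel×d = (-4)·(9) − (12)·(-20) = 204
since m = R²·160 − 204²:  R² = (41616 + -25616) / 160 = 100
R = √100 = 10  ⇒  r_B = 10 − 2 = 8

rB=8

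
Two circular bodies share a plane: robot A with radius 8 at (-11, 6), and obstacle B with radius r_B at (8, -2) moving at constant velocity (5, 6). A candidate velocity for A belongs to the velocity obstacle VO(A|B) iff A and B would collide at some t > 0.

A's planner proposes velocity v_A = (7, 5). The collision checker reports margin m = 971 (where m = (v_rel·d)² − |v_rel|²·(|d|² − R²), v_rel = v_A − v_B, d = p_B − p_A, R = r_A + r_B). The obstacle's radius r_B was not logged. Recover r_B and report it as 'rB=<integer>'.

m = 971
d = (19, -8);  v_rel = (2, -1),  |v_rel|² = 5
v_rel×d = (2)·(-8) − (-1)·(19) = 3
since m = R²·5 − 3²:  R² = (9 + 971) / 5 = 196
R = √196 = 14  ⇒  r_B = 14 − 8 = 6

rB=6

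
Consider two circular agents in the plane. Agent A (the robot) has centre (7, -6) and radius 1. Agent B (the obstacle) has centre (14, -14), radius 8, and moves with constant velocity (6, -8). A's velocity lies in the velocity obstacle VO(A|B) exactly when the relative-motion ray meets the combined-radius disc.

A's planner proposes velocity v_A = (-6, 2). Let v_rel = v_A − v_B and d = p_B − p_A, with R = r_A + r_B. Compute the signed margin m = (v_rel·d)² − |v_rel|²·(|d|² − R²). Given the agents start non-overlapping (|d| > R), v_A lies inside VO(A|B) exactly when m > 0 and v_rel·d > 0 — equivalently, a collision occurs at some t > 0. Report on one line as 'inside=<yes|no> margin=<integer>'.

d = (7, -8),  |d|² = 113;  R = 1+8 = 9,  c = 113−9² = 32
v_rel = (-12, 10),  |v_rel|² = 244;  v_rel·d = (-12)·(7) + (10)·(-8) = -164
244·t² + 328·t + 32 = 0  ⇒  m = (-164)² − 244·32 = 19088
m = 19088 > 0,  v_rel·d = -164 < 0  ⇒  outside

inside=no margin=19088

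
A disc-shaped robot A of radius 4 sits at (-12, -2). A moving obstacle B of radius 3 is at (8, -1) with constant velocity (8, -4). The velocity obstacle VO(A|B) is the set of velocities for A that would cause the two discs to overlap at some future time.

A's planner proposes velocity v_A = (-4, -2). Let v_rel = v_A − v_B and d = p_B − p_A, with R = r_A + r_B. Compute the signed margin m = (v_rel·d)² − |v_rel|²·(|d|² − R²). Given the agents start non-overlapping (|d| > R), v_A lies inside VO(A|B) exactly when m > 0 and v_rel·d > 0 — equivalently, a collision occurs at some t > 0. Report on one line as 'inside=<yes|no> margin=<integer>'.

d = (20, 1),  |d|² = 401;  R = 4+3 = 7,  c = 401−7² = 352
v_rel = (-12, 2),  |v_rel|² = 148;  v_rel·d = (-12)·(20) + (2)·(1) = -238
148·t² + 476·t + 352 = 0  ⇒  m = (-238)² − 148·352 = 4548
m = 4548 > 0,  v_rel·d = -238 < 0  ⇒  outside

inside=no margin=4548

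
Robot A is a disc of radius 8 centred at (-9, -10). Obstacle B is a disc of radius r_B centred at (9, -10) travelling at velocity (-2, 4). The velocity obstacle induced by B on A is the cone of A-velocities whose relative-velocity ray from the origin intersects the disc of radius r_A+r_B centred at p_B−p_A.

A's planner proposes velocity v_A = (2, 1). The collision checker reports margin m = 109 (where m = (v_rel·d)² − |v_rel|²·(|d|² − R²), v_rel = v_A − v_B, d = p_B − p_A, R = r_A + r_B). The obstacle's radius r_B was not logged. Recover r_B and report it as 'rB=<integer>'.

m = 109
d = (18, 0);  v_rel = (4, -3),  |v_rel|² = 25
v_rel×d = (4)·(0) − (-3)·(18) = 54
since m = R²·25 − 54²:  R² = (2916 + 109) / 25 = 121
R = √121 = 11  ⇒  r_B = 11 − 8 = 3

rB=3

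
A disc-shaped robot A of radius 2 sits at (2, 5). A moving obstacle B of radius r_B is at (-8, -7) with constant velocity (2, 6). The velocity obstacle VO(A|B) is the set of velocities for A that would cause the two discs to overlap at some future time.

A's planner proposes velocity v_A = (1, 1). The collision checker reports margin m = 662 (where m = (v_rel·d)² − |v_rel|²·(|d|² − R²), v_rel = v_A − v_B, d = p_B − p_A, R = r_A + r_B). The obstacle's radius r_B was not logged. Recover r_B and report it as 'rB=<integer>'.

m = 662
d = (-10, -12);  v_rel = (-1, -5),  |v_rel|² = 26
v_rel×d = (-1)·(-12) − (-5)·(-10) = -38
since m = R²·26 − (-38)²:  R² = (1444 + 662) / 26 = 81
R = √81 = 9  ⇒  r_B = 9 − 2 = 7

rB=7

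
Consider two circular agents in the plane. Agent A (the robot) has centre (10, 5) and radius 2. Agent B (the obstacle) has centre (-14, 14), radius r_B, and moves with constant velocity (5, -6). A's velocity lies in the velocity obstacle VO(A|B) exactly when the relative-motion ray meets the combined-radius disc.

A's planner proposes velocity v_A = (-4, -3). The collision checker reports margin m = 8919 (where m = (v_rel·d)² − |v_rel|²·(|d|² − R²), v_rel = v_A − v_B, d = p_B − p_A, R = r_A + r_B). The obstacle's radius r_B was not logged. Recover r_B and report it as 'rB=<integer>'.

m = 8919
d = (-24, 9);  v_rel = (-9, 3),  |v_rel|² = 90
v_rel×d = (-9)·(9) − (3)·(-24) = -9
since m = R²·90 − (-9)²:  R² = (81 + 8919) / 90 = 100
R = √100 = 10  ⇒  r_B = 10 − 2 = 8

rB=8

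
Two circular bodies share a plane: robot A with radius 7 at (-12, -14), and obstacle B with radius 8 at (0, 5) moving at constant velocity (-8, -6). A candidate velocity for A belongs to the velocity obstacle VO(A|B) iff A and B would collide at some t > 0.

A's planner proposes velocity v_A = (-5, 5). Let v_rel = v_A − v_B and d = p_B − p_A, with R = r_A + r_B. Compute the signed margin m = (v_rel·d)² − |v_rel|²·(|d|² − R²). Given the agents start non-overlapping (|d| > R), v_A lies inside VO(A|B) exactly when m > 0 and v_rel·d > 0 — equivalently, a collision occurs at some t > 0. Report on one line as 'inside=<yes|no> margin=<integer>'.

d = (12, 19),  |d|² = 505;  R = 7+8 = 15,  c = 505−15² = 280
v_rel = (3, 11),  |v_rel|² = 130;  v_rel·d = (3)·(12) + (11)·(19) = 245
130·t² − 490·t + 280 = 0  ⇒  m = 245² − 130·280 = 23625
m = 23625 > 0,  v_rel·d = 245 > 0  ⇒  inside

inside=yes margin=23625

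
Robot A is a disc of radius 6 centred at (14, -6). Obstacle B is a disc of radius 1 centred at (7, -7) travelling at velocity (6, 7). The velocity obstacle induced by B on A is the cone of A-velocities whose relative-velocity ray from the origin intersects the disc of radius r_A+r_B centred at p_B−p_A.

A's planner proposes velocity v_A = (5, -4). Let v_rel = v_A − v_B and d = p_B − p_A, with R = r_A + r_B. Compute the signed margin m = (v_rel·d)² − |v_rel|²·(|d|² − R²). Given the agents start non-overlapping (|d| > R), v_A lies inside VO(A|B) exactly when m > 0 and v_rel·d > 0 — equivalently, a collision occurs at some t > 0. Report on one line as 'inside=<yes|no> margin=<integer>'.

d = (-7, -1),  |d|² = 50;  R = 6+1 = 7,  c = 50−7² = 1
v_rel = (-1, -11),  |v_rel|² = 122;  v_rel·d = (-1)·(-7) + (-11)·(-1) = 18
122·t² − 36·t + 1 = 0  ⇒  m = 18² − 122·1 = 202
m = 202 > 0,  v_rel·d = 18 > 0  ⇒  inside

inside=yes margin=202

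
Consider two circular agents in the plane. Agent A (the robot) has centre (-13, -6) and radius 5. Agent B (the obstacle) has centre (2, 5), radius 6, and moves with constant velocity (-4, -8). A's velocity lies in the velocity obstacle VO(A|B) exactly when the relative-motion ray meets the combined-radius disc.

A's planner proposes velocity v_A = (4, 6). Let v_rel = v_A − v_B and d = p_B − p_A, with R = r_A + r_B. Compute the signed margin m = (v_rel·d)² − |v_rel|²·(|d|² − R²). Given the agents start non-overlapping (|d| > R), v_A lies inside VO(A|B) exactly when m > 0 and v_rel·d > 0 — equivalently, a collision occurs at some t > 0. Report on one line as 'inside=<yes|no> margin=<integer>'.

d = (15, 11),  |d|² = 346;  R = 5+6 = 11,  c = 346−11² = 225
v_rel = (8, 14),  |v_rel|² = 260;  v_rel·d = (8)·(15) + (14)·(11) = 274
260·t² − 548·t + 225 = 0  ⇒  m = 274² − 260·225 = 16576
m = 16576 > 0,  v_rel·d = 274 > 0  ⇒  inside

inside=yes margin=16576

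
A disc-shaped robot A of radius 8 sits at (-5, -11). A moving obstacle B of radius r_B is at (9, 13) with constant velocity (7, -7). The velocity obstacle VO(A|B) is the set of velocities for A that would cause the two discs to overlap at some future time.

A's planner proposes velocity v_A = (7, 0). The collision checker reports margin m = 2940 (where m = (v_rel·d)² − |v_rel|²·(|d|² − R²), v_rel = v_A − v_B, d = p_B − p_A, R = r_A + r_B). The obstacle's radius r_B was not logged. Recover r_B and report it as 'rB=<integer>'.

m = 2940
d = (14, 24);  v_rel = (0, 7),  |v_rel|² = 49
v_rel×d = (0)·(24) − (7)·(14) = -98
since m = R²·49 − (-98)²:  R² = (9604 + 2940) / 49 = 256
R = √256 = 16  ⇒  r_B = 16 − 8 = 8

rB=8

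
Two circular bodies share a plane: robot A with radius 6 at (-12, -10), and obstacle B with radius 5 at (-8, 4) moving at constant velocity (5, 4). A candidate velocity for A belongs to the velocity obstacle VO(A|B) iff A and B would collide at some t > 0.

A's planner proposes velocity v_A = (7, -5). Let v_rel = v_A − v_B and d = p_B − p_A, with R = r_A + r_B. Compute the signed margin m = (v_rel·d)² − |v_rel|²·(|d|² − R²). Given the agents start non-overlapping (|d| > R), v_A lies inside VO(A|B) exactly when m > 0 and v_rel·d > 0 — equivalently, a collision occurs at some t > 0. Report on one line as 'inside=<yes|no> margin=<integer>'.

d = (4, 14),  |d|² = 212;  R = 6+5 = 11,  c = 212−11² = 91
v_rel = (2, -9),  |v_rel|² = 85;  v_rel·d = (2)·(4) + (-9)·(14) = -118
85·t² + 236·t + 91 = 0  ⇒  m = (-118)² − 85·91 = 6189
m = 6189 > 0,  v_rel·d = -118 < 0  ⇒  outside

inside=no margin=6189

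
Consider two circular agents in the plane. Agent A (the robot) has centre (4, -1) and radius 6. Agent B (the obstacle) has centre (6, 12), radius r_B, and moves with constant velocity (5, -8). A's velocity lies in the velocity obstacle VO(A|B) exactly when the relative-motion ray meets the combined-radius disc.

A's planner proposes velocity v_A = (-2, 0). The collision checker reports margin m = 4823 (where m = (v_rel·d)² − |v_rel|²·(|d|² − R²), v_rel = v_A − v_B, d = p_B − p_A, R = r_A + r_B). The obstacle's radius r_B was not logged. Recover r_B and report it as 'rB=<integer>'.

m = 4823
d = (2, 13);  v_rel = (-7, 8),  |v_rel|² = 113
v_rel×d = (-7)·(13) − (8)·(2) = -107
since m = R²·113 − (-107)²:  R² = (11449 + 4823) / 113 = 144
R = √144 = 12  ⇒  r_B = 12 − 6 = 6

rB=6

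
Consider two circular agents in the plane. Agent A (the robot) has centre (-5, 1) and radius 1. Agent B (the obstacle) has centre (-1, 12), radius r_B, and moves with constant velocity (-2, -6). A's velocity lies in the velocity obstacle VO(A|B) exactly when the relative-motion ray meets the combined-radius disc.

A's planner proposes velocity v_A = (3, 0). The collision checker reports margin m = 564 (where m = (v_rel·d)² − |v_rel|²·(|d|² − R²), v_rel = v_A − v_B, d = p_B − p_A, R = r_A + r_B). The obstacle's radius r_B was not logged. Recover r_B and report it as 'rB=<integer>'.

m = 564
d = (4, 11);  v_rel = (5, 6),  |v_rel|² = 61
v_rel×d = (5)·(11) − (6)·(4) = 31
since m = R²·61 − 31²:  R² = (961 + 564) / 61 = 25
R = √25 = 5  ⇒  r_B = 5 − 1 = 4

rB=4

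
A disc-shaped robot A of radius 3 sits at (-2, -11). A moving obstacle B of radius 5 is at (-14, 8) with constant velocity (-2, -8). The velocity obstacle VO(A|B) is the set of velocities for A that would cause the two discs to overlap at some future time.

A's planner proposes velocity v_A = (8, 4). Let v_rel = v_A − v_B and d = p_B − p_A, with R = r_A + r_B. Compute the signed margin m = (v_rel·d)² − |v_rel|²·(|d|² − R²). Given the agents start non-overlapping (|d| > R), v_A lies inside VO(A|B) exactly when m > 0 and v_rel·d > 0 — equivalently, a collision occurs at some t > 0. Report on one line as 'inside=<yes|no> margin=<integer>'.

d = (-12, 19),  |d|² = 505;  R = 3+5 = 8,  c = 505−8² = 441
v_rel = (10, 12),  |v_rel|² = 244;  v_rel·d = (10)·(-12) + (12)·(19) = 108
244·t² − 216·t + 441 = 0  ⇒  m = 108² − 244·441 = -95940
m = -95940 < 0,  v_rel·d = 108 > 0  ⇒  outside

inside=no margin=-95940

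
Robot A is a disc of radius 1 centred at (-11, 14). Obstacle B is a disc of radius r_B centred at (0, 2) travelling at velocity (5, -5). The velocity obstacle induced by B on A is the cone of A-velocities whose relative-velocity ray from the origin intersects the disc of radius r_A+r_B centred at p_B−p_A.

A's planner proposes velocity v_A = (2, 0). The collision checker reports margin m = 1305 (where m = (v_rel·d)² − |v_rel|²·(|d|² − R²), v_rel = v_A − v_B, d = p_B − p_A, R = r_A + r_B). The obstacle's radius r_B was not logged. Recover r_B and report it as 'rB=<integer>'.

m = 1305
d = (11, -12);  v_rel = (-3, 5),  |v_rel|² = 34
v_rel×d = (-3)·(-12) − (5)·(11) = -19
since m = R²·34 − (-19)²:  R² = (361 + 1305) / 34 = 49
R = √49 = 7  ⇒  r_B = 7 − 1 = 6

rB=6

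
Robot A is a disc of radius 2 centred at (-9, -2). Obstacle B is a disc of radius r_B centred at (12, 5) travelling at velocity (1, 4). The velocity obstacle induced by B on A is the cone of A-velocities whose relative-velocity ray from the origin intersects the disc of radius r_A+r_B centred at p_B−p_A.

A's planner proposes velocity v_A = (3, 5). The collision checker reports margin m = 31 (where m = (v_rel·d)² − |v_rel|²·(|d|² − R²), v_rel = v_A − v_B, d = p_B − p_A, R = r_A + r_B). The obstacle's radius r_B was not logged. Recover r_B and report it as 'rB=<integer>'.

m = 31
d = (21, 7);  v_rel = (2, 1),  |v_rel|² = 5
v_rel×d = (2)·(7) − (1)·(21) = -7
since m = R²·5 − (-7)²:  R² = (49 + 31) / 5 = 16
R = √16 = 4  ⇒  r_B = 4 − 2 = 2

rB=2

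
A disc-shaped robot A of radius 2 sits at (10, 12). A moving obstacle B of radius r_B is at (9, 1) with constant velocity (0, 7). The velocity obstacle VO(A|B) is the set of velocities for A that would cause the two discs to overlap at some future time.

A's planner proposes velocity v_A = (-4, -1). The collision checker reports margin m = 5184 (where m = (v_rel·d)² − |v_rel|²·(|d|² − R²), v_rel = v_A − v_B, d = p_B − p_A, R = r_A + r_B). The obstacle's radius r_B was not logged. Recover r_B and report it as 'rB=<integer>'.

m = 5184
d = (-1, -11);  v_rel = (-4, -8),  |v_rel|² = 80
v_rel×d = (-4)·(-11) − (-8)·(-1) = 36
since m = R²·80 − 36²:  R² = (1296 + 5184) / 80 = 81
R = √81 = 9  ⇒  r_B = 9 − 2 = 7

rB=7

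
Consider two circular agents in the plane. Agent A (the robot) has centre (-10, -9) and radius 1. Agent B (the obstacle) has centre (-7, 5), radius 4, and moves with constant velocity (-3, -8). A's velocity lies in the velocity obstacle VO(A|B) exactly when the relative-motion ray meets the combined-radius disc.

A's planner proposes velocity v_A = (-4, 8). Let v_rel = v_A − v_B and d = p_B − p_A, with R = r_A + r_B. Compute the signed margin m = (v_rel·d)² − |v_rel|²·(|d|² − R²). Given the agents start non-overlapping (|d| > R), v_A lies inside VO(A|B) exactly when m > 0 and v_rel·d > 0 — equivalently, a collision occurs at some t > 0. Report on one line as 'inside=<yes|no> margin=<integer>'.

d = (3, 14),  |d|² = 205;  R = 1+4 = 5,  c = 205−5² = 180
v_rel = (-1, 16),  |v_rel|² = 257;  v_rel·d = (-1)·(3) + (16)·(14) = 221
257·t² − 442·t + 180 = 0  ⇒  m = 221² − 257·180 = 2581
m = 2581 > 0,  v_rel·d = 221 > 0  ⇒  inside

inside=yes margin=2581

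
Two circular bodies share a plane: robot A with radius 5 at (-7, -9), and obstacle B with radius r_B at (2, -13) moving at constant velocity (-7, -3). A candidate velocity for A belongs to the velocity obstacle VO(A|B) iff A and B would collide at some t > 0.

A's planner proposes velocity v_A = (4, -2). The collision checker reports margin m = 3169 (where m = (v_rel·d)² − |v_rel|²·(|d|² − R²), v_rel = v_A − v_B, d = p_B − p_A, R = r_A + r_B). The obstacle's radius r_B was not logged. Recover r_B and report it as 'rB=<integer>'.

m = 3169
d = (9, -4);  v_rel = (11, 1),  |v_rel|² = 122
v_rel×d = (11)·(-4) − (1)·(9) = -53
since m = R²·122 − (-53)²:  R² = (2809 + 3169) / 122 = 49
R = √49 = 7  ⇒  r_B = 7 − 5 = 2

rB=2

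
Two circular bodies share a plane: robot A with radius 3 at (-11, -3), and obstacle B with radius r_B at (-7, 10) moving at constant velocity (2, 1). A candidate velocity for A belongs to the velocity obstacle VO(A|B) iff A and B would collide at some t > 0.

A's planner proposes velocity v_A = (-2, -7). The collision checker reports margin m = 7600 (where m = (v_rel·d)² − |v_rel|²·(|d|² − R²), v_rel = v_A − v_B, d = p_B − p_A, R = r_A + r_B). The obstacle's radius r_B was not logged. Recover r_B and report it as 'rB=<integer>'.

m = 7600
d = (4, 13);  v_rel = (-4, -8),  |v_rel|² = 80
v_rel×d = (-4)·(13) − (-8)·(4) = -20
since m = R²·80 − (-20)²:  R² = (400 + 7600) / 80 = 100
R = √100 = 10  ⇒  r_B = 10 − 3 = 7

rB=7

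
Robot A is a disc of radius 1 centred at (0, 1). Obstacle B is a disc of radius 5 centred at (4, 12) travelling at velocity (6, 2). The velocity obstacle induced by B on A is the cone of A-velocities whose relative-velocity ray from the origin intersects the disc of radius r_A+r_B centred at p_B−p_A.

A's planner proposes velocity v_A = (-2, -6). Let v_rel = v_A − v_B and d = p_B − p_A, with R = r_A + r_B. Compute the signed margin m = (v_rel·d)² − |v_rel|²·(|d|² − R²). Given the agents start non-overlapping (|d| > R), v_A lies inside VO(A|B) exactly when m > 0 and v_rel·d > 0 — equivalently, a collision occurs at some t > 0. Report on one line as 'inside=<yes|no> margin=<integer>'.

d = (4, 11),  |d|² = 137;  R = 1+5 = 6,  c = 137−6² = 101
v_rel = (-8, -8),  |v_rel|² = 128;  v_rel·d = (-8)·(4) + (-8)·(11) = -120
128·t² + 240·t + 101 = 0  ⇒  m = (-120)² − 128·101 = 1472
m = 1472 > 0,  v_rel·d = -120 < 0  ⇒  outside

inside=no margin=1472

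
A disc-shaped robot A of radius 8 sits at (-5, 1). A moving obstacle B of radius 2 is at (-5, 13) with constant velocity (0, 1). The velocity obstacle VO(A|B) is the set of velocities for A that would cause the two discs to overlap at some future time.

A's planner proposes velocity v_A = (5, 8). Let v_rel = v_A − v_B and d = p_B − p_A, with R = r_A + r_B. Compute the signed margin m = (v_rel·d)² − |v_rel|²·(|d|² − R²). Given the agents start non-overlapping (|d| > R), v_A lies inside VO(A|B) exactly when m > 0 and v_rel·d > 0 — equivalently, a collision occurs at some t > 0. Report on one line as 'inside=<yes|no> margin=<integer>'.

d = (0, 12),  |d|² = 144;  R = 8+2 = 10,  c = 144−10² = 44
v_rel = (5, 7),  |v_rel|² = 74;  v_rel·d = (5)·(0) + (7)·(12) = 84
74·t² − 168·t + 44 = 0  ⇒  m = 84² − 74·44 = 3800
m = 3800 > 0,  v_rel·d = 84 > 0  ⇒  inside

inside=yes margin=3800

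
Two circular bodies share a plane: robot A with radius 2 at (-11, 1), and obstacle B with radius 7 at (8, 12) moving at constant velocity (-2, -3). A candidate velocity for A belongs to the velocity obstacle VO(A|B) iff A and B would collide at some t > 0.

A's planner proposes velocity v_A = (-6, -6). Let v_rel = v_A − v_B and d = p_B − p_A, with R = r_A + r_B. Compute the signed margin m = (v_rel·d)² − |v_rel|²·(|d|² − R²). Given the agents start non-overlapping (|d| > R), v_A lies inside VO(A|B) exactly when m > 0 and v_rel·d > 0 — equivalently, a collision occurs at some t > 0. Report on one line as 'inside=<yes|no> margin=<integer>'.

d = (19, 11),  |d|² = 482;  R = 2+7 = 9,  c = 482−9² = 401
v_rel = (-4, -3),  |v_rel|² = 25;  v_rel·d = (-4)·(19) + (-3)·(11) = -109
25·t² + 218·t + 401 = 0  ⇒  m = (-109)² − 25·401 = 1856
m = 1856 > 0,  v_rel·d = -109 < 0  ⇒  outside

inside=no margin=1856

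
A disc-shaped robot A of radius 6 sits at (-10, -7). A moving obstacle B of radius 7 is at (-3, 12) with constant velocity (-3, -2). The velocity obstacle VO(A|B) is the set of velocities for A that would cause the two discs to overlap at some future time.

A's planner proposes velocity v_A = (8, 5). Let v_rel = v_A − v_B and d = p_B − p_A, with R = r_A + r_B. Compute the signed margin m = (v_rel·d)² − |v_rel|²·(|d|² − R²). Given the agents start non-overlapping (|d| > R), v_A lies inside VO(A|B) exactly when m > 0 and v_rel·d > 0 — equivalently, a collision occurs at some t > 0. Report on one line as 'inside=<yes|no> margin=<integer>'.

d = (7, 19),  |d|² = 410;  R = 6+7 = 13,  c = 410−13² = 241
v_rel = (11, 7),  |v_rel|² = 170;  v_rel·d = (11)·(7) + (7)·(19) = 210
170·t² − 420·t + 241 = 0  ⇒  m = 210² − 170·241 = 3130
m = 3130 > 0,  v_rel·d = 210 > 0  ⇒  inside

inside=yes margin=3130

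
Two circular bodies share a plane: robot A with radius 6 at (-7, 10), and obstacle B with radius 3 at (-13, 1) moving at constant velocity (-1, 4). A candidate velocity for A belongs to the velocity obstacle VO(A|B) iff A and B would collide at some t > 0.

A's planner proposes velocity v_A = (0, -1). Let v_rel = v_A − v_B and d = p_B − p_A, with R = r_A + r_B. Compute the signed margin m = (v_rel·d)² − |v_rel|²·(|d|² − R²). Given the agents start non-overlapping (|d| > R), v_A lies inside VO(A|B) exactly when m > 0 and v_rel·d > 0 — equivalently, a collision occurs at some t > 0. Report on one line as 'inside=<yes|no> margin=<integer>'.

d = (-6, -9),  |d|² = 117;  R = 6+3 = 9,  c = 117−9² = 36
v_rel = (1, -5),  |v_rel|² = 26;  v_rel·d = (1)·(-6) + (-5)·(-9) = 39
26·t² − 78·t + 36 = 0  ⇒  m = 39² − 26·36 = 585
m = 585 > 0,  v_rel·d = 39 > 0  ⇒  inside

inside=yes margin=585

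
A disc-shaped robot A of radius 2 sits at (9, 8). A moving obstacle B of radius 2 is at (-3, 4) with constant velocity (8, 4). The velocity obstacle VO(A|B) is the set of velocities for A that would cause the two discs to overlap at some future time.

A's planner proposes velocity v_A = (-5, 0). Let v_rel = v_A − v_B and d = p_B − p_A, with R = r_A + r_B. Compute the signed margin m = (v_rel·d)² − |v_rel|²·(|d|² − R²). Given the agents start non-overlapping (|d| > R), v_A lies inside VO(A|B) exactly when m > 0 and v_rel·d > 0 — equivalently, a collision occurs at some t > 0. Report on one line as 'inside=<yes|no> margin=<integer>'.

d = (-12, -4),  |d|² = 160;  R = 2+2 = 4,  c = 160−4² = 144
v_rel = (-13, -4),  |v_rel|² = 185;  v_rel·d = (-13)·(-12) + (-4)·(-4) = 172
185·t² − 344·t + 144 = 0  ⇒  m = 172² − 185·144 = 2944
m = 2944 > 0,  v_rel·d = 172 > 0  ⇒  inside

inside=yes margin=2944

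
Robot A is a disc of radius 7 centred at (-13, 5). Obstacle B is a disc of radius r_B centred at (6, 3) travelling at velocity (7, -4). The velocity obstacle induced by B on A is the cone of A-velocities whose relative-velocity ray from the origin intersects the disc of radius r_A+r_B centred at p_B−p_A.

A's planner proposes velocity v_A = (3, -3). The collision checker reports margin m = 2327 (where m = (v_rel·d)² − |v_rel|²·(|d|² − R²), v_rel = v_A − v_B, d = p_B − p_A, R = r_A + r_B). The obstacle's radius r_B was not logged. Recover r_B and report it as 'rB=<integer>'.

m = 2327
d = (19, -2);  v_rel = (-4, 1),  |v_rel|² = 17
v_rel×d = (-4)·(-2) − (1)·(19) = -11
since m = R²·17 − (-11)²:  R² = (121 + 2327) / 17 = 144
R = √144 = 12  ⇒  r_B = 12 − 7 = 5

rB=5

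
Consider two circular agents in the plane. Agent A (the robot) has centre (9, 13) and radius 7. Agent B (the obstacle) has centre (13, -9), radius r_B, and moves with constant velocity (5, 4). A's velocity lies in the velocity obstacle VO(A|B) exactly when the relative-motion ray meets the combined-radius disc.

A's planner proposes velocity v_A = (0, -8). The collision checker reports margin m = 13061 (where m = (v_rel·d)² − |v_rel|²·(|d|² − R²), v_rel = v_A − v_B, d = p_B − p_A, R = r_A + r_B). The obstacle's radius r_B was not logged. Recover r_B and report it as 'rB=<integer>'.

m = 13061
d = (4, -22);  v_rel = (-5, -12),  |v_rel|² = 169
v_rel×d = (-5)·(-22) − (-12)·(4) = 158
since m = R²·169 − 158²:  R² = (24964 + 13061) / 169 = 225
R = √225 = 15  ⇒  r_B = 15 − 7 = 8

rB=8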